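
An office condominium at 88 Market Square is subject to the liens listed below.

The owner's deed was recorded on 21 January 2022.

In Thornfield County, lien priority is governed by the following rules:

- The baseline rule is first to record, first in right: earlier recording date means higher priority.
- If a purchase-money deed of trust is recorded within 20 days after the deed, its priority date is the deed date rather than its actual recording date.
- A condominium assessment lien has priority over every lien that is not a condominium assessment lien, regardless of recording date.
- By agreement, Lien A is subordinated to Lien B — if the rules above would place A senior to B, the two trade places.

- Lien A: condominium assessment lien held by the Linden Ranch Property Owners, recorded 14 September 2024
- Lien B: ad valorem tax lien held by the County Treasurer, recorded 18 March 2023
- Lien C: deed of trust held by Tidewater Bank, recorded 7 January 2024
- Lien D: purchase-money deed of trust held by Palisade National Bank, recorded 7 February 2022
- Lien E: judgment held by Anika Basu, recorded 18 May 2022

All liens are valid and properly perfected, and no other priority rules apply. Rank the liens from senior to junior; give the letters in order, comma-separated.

Adjusting effective dates: D was recorded within the 20-day window, so its effective date is the deed date 21 January 2022.
A is a condominium assessment lien, so it outranks all other liens regardless of date.
Among the remaining liens, by effective date: D (21 January 2022), E (18 May 2022), B (18 March 2023), C (7 January 2024).
Because A would otherwise rank above B, the subordination swaps them.

B, D, E, A, C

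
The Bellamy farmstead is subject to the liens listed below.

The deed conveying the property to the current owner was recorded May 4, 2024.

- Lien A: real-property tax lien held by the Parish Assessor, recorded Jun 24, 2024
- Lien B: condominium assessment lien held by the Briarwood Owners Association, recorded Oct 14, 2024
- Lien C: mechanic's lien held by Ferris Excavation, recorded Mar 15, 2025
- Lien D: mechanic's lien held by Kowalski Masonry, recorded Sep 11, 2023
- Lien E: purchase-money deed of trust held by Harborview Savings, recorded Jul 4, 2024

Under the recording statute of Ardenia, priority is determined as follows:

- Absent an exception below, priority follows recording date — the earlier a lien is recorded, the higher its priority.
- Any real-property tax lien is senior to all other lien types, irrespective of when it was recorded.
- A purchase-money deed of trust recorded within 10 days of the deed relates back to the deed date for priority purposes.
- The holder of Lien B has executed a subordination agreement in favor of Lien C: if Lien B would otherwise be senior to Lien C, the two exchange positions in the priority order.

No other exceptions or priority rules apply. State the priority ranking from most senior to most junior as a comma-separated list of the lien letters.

First, effective dates: E missed the 10-day window (61 days after the deed), so its recording date stands.
A is a real-property tax lien and takes priority over every other lien.
Among the remaining liens, by effective date: D (Sep 11, 2023), E (Jul 4, 2024), B (Oct 14, 2024), C (Mar 15, 2025).
B is senior to C before the subordination, so the two trade places.

A, D, E, C, B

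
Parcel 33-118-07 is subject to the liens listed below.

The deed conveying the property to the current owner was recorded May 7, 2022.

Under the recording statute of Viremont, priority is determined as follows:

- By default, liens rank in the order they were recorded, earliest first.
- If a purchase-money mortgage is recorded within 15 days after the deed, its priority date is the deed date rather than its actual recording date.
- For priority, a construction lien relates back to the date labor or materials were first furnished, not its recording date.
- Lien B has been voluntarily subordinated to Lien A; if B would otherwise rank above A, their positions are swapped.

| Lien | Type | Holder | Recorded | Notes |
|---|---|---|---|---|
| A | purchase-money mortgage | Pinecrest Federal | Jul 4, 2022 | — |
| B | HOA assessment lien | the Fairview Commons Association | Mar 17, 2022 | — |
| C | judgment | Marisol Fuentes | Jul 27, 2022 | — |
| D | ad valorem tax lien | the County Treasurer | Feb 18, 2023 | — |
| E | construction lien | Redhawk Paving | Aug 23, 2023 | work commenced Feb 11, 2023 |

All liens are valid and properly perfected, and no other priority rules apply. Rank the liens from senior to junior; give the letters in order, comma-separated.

A, B, C, E, D

First, effective dates: A was recorded 58 days after the deed, outside the 15-day window, so it keeps its recording date; E's effective date is Feb 11, 2023, when work began.
Ordering by effective date: B (Mar 17, 2022), A (Jul 4, 2022), C (Jul 27, 2022), E (Feb 11, 2023), D (Feb 18, 2023).
The subordination applies — B was senior to A — so B and A swap.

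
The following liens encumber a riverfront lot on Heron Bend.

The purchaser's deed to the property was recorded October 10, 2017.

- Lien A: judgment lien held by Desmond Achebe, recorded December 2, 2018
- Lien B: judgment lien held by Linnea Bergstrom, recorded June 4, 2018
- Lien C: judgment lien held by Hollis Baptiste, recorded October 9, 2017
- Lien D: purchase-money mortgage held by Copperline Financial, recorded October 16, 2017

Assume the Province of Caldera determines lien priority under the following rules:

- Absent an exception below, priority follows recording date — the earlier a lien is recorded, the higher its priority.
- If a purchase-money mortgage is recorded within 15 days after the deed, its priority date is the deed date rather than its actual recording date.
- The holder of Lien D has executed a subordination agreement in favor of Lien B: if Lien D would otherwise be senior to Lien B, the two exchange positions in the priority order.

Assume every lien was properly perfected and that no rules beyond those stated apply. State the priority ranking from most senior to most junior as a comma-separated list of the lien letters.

Adjusting effective dates: D relates back to the deed date October 10, 2017.
By effective date: C (October 9, 2017), D (October 10, 2017), B (June 4, 2018), A (December 2, 2018).
Because D would otherwise rank above B, the subordination swaps them.

C, B, D, A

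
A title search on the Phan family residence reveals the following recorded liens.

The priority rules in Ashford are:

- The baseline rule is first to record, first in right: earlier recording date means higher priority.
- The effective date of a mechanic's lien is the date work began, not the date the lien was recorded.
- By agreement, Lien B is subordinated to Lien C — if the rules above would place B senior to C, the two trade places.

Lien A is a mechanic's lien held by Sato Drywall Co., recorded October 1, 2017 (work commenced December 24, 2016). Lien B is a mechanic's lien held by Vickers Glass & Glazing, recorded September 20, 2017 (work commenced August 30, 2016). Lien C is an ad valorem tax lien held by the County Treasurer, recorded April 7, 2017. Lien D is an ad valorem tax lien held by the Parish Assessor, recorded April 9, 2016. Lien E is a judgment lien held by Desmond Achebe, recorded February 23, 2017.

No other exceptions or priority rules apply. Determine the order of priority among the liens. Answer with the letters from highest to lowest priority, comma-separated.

D, C, A, E, B

Adjusting effective dates: A is treated as recorded December 24, 2016, the work-commencement date; B's effective date is August 30, 2016, when work began.
Ordering by effective date: D (April 9, 2016), B (August 30, 2016), A (December 24, 2016), E (February 23, 2017), C (April 7, 2017).
Because B would otherwise rank above C, the subordination swaps them.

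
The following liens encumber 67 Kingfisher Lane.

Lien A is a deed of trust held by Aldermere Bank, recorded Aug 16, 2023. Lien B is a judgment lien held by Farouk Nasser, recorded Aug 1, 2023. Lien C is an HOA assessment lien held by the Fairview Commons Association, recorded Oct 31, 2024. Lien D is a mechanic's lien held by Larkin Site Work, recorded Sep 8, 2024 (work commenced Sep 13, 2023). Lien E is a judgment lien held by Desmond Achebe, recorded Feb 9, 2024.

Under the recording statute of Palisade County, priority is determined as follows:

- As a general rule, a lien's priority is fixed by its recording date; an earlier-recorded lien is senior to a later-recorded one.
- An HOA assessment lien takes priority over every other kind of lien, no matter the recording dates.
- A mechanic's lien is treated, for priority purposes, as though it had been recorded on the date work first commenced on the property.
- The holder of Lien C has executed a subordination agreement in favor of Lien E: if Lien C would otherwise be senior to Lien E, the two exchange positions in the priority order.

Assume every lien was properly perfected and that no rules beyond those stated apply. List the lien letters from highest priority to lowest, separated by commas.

Adjusting effective dates: D's effective date is Sep 13, 2023, when work began.
C, as an HOA assessment lien, has superpriority and ranks first.
The other liens, earliest effective date first: B (Aug 1, 2023), A (Aug 16, 2023), D (Sep 13, 2023), E (Feb 9, 2024).
The subordination applies — C was senior to E — so C and E swap.

E, B, A, D, C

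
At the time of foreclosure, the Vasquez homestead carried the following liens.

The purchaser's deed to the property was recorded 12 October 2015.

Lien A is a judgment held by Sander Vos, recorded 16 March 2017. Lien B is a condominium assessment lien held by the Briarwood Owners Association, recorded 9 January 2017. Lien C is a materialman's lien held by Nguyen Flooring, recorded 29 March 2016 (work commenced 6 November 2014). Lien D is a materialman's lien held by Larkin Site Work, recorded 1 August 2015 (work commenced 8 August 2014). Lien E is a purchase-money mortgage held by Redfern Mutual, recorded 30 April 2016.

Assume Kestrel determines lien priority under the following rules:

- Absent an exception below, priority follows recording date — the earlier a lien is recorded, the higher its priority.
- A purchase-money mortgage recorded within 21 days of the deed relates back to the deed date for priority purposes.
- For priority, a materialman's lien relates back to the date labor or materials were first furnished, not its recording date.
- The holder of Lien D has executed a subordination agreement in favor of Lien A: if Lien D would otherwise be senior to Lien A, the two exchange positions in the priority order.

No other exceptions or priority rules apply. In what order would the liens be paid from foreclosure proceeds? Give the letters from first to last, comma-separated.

Effective dates after the stated exceptions: C relates back to 6 November 2014 (work commenced); D is treated as recorded 8 August 2014, the work-commencement date; E missed the 21-day window (201 days after the deed), so its recording date stands.
Sorted by effective date: D (8 August 2014), C (6 November 2014), E (30 April 2016), B (9 January 2017), A (16 March 2017).
Because D would otherwise rank above A, the subordination swaps them.

A, C, E, B, D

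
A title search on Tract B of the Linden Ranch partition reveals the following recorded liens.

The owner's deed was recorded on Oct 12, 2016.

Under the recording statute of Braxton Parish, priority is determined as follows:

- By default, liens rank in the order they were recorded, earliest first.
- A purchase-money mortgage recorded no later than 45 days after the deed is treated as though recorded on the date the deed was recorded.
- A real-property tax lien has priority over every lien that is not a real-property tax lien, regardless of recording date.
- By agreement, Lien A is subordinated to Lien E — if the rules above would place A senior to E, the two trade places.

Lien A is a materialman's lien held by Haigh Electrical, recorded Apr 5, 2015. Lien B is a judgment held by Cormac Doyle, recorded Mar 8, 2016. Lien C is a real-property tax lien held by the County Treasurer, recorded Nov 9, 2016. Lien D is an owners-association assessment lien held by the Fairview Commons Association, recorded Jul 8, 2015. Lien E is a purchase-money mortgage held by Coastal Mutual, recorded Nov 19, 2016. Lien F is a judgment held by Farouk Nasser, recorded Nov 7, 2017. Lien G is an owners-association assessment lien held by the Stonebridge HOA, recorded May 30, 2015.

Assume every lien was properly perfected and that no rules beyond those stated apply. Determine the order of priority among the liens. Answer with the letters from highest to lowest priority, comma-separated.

Effective dates: E was recorded within the 45-day window, so its effective date is the deed date Oct 12, 2016.
C is a real-property tax lien, so it outranks all other liens regardless of date.
Among the remaining liens, by effective date: A (Apr 5, 2015), G (May 30, 2015), D (Jul 8, 2015), B (Mar 8, 2016), E (Oct 12, 2016), F (Nov 7, 2017).
Because A would otherwise rank above E, the subordination swaps them.

C, E, G, D, B, A, F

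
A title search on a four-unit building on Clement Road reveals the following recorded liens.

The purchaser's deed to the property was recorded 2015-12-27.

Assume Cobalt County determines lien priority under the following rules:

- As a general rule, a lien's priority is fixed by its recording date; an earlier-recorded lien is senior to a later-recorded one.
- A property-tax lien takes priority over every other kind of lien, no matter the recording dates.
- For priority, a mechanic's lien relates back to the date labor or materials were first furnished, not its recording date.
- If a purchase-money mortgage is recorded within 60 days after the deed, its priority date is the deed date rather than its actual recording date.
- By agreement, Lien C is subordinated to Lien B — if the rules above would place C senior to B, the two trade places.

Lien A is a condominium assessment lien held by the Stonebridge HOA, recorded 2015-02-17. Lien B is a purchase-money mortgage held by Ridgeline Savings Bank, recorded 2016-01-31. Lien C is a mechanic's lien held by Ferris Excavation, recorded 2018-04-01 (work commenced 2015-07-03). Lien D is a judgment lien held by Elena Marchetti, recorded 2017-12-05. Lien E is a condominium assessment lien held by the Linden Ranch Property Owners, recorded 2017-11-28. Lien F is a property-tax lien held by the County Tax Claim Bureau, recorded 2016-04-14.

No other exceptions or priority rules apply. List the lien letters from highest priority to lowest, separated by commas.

Effective dates after the stated exceptions: B was recorded within the 60-day window, so its effective date is the deed date 2015-12-27; C is treated as recorded 2015-07-03, the work-commencement date.
F is a property-tax lien, so it outranks all other liens regardless of date.
The other liens, earliest effective date first: A (2015-02-17), C (2015-07-03), B (2015-12-27), E (2017-11-28), D (2017-12-05).
Because C would otherwise rank above B, the subordination swaps them.

F, A, B, C, E, D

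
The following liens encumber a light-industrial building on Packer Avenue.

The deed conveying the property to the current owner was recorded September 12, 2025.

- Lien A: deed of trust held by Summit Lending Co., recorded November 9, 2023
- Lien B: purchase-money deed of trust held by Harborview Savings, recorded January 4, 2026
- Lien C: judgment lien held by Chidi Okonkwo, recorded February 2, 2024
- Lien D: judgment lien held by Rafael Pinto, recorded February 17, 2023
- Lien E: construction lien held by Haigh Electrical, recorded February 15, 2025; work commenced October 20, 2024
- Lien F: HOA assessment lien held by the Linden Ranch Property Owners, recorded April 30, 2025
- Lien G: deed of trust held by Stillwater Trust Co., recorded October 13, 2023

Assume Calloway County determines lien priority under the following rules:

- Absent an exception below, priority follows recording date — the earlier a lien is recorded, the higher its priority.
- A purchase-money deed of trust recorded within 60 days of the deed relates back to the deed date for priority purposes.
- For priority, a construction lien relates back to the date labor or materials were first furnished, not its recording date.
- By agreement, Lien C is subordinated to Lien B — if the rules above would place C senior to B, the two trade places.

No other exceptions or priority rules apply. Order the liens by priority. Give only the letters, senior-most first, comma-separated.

D, G, A, B, E, F, C

First, effective dates: B was recorded 114 days after the deed — beyond 60 days — so no relation-back applies; E relates back to October 20, 2024 (work commenced).
Sorted by effective date: D (February 17, 2023), G (October 13, 2023), A (November 9, 2023), C (February 2, 2024), E (October 20, 2024), F (April 30, 2025), B (January 4, 2026).
C would otherwise be senior to B, so under the subordination agreement C and B exchange positions.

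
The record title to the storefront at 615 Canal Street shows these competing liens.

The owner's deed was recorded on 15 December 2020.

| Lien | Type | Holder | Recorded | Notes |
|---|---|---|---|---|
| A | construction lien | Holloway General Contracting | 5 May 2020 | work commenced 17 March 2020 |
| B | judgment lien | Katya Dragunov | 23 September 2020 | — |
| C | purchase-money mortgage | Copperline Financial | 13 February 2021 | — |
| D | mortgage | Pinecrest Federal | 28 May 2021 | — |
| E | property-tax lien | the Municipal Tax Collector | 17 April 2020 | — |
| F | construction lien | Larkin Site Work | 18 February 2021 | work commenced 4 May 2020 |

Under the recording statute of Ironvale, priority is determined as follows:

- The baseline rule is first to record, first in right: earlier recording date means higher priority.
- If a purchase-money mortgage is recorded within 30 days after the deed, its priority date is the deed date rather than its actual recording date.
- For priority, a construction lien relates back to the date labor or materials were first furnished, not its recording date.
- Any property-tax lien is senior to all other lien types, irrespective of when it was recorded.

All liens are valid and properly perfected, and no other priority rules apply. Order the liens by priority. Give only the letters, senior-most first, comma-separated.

E, A, F, B, C, D

Effective dates: A relates back to 17 March 2020 (work commenced); C missed the 30-day window (60 days after the deed), so its recording date stands; F is treated as recorded 4 May 2020, the work-commencement date.
As a property-tax lien, E is senior to every other lien.
Remaining liens by effective date: A (17 March 2020), F (4 May 2020), B (23 September 2020), C (13 February 2021), D (28 May 2021).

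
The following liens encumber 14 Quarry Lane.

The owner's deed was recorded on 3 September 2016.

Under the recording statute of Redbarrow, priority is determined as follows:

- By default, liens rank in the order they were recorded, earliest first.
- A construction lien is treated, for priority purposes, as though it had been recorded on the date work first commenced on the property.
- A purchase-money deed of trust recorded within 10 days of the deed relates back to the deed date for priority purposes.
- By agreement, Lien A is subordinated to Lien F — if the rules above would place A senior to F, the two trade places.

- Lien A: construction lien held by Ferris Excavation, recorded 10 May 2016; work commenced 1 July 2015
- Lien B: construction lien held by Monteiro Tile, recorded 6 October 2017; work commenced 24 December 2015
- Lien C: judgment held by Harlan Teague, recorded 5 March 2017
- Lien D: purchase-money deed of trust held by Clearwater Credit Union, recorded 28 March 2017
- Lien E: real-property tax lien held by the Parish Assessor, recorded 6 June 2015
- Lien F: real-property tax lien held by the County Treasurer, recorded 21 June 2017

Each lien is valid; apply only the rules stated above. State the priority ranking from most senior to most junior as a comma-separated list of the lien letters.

E, F, B, C, D, A

Effective dates after the stated exceptions: A is treated as recorded 1 July 2015, the work-commencement date; B relates back to 24 December 2015 (work commenced); D was recorded 206 days after the deed, outside the 10-day window, so it keeps its recording date.
Ordering by effective date: E (6 June 2015), A (1 July 2015), B (24 December 2015), C (5 March 2017), D (28 March 2017), F (21 June 2017).
Because A would otherwise rank above F, the subordination swaps them.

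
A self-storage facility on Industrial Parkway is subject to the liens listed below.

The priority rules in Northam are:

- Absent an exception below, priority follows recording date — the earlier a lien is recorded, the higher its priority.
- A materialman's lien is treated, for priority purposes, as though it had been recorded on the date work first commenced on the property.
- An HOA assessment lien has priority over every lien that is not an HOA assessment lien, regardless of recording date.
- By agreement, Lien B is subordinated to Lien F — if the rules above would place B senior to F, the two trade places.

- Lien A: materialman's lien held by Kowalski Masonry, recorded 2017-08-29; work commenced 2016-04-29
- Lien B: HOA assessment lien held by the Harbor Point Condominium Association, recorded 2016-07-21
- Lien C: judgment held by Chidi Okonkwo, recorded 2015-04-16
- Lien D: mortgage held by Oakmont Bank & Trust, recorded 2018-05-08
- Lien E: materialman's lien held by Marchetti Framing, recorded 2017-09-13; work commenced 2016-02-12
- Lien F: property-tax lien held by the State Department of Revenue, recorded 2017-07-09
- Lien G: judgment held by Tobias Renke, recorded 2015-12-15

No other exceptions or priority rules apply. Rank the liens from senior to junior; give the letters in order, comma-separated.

F, C, G, E, A, B, D

Effective dates after the stated exceptions: A is treated as recorded 2016-04-29, the work-commencement date; E's effective date is 2016-02-12, when work began.
B is an HOA assessment lien and takes priority over every other lien.
Ordering the rest by effective date: C (2015-04-16), G (2015-12-15), E (2016-02-12), A (2016-04-29), F (2017-07-09), D (2018-05-08).
Because B would otherwise rank above F, the subordination swaps them.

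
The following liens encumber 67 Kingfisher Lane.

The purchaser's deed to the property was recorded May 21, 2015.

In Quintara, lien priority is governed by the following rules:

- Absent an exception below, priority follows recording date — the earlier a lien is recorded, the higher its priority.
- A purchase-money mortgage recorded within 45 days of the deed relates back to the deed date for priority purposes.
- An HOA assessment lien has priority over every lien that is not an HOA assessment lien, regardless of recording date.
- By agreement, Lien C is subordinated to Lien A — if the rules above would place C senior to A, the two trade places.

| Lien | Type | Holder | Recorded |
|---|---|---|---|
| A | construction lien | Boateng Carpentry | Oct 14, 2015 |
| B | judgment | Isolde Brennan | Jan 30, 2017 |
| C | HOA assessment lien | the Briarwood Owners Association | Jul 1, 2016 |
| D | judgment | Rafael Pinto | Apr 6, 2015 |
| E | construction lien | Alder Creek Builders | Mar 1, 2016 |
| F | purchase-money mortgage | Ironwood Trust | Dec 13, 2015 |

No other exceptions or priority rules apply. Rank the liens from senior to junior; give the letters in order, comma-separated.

A, D, C, F, E, B

First, effective dates: F missed the 45-day window (206 days after the deed), so its recording date stands.
C is an HOA assessment lien and takes priority over every other lien.
The other liens, earliest effective date first: D (Apr 6, 2015), A (Oct 14, 2015), F (Dec 13, 2015), E (Mar 1, 2016), B (Jan 30, 2017).
C is senior to A before the subordination, so the two trade places.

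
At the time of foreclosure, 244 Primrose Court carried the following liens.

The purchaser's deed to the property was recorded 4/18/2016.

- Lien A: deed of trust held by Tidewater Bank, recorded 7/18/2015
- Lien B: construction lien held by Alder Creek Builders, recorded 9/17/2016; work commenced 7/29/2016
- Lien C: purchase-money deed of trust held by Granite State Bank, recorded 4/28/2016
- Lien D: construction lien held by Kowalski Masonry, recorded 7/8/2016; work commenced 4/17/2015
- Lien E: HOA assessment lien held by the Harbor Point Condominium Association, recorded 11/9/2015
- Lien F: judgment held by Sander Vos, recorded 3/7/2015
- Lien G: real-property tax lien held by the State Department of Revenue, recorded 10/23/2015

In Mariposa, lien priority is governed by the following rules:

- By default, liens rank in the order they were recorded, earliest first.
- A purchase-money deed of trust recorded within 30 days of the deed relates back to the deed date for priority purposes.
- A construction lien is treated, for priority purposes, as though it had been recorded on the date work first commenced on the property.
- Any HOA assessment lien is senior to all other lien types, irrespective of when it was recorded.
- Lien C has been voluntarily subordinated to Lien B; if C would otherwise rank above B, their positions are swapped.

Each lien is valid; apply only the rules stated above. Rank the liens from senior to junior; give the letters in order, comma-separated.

E, F, D, A, G, B, C

Adjusting effective dates: B relates back to 7/29/2016 (work commenced); C was recorded within the 30-day window, so its effective date is the deed date 4/18/2016; D relates back to 4/17/2015 (work commenced).
E is an HOA assessment lien and takes priority over every other lien.
Among the remaining liens, by effective date: F (3/7/2015), D (4/17/2015), A (7/18/2015), G (10/23/2015), C (4/18/2016), B (7/29/2016).
The subordination applies — C was senior to B — so C and B swap.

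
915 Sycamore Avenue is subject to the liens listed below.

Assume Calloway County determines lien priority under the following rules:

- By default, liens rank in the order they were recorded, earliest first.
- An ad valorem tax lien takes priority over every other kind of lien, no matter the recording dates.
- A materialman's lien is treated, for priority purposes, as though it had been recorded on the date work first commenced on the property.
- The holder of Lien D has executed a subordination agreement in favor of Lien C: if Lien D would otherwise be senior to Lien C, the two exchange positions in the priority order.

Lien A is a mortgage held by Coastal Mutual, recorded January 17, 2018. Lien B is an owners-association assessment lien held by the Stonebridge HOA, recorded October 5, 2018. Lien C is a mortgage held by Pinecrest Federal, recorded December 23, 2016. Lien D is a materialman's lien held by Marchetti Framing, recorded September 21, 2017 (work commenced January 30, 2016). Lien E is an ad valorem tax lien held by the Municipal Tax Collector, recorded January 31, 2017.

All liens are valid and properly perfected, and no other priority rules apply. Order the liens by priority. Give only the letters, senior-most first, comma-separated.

Adjusting effective dates: D relates back to January 30, 2016 (work commenced).
E is an ad valorem tax lien and takes priority over every other lien.
Among the remaining liens, by effective date: D (January 30, 2016), C (December 23, 2016), A (January 17, 2018), B (October 5, 2018).
The subordination applies — D was senior to C — so D and C swap.

E, C, D, A, B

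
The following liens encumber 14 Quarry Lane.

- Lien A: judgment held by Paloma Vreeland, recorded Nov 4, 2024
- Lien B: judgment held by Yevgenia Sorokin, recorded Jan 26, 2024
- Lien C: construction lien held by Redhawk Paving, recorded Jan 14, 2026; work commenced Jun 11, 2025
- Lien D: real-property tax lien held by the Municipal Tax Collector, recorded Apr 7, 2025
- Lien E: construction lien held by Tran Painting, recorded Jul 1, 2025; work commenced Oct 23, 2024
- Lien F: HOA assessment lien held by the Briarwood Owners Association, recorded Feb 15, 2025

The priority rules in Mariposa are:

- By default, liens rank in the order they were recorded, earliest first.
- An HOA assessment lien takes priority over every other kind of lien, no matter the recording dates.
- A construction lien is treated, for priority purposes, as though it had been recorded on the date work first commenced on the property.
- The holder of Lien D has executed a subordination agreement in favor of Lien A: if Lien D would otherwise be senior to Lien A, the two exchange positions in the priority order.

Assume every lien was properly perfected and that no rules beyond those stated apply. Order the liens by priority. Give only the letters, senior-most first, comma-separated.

F, B, E, A, D, C

First, effective dates: C is treated as recorded Jun 11, 2025, the work-commencement date; E is treated as recorded Oct 23, 2024, the work-commencement date.
F, as an HOA assessment lien, has superpriority and ranks first.
Among the remaining liens, by effective date: B (Jan 26, 2024), E (Oct 23, 2024), A (Nov 4, 2024), D (Apr 7, 2025), C (Jun 11, 2025).
Since D is not senior to A, the subordination leaves the order unchanged.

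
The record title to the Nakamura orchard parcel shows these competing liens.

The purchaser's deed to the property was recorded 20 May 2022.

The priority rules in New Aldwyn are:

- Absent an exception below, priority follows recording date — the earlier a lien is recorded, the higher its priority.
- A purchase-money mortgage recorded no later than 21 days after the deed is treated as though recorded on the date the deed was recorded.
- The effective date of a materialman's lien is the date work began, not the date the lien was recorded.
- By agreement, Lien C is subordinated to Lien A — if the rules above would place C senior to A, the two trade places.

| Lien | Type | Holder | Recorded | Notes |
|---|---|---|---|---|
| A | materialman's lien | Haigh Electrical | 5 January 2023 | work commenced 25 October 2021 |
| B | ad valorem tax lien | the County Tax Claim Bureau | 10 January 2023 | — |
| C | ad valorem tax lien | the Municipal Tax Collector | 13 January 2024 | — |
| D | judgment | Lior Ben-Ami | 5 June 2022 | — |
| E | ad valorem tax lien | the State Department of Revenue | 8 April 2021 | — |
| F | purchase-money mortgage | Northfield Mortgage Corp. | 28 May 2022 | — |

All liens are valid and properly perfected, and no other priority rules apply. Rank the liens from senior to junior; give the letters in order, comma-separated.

Effective dates after the stated exceptions: A's effective date is 25 October 2021, when work began; F was recorded within the 21-day window, so its effective date is the deed date 20 May 2022.
Sorted by effective date: E (8 April 2021), A (25 October 2021), F (20 May 2022), D (5 June 2022), B (10 January 2023), C (13 January 2024).
C is already junior to A, so the subordination agreement changes nothing.

E, A, F, D, B, C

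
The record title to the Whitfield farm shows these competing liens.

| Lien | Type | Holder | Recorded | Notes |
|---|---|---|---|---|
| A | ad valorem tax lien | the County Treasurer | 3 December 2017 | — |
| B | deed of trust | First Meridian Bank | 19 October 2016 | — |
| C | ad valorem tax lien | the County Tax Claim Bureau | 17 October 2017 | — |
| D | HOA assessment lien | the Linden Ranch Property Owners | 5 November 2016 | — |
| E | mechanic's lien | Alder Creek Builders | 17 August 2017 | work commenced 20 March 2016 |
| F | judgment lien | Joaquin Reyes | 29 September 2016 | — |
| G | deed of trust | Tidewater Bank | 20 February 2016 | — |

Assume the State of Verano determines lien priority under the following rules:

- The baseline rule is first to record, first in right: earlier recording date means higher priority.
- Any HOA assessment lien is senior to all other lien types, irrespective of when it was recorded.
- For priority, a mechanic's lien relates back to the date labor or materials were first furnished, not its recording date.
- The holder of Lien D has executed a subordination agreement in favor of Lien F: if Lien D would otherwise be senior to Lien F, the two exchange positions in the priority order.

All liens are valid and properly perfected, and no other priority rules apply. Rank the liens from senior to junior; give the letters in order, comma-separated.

Effective dates: E relates back to 20 March 2016 (work commenced).
D is an HOA assessment lien, so it outranks all other liens regardless of date.
The other liens, earliest effective date first: G (20 February 2016), E (20 March 2016), F (29 September 2016), B (19 October 2016), C (17 October 2017), A (3 December 2017).
Because D would otherwise rank above F, the subordination swaps them.

F, G, E, D, B, C, A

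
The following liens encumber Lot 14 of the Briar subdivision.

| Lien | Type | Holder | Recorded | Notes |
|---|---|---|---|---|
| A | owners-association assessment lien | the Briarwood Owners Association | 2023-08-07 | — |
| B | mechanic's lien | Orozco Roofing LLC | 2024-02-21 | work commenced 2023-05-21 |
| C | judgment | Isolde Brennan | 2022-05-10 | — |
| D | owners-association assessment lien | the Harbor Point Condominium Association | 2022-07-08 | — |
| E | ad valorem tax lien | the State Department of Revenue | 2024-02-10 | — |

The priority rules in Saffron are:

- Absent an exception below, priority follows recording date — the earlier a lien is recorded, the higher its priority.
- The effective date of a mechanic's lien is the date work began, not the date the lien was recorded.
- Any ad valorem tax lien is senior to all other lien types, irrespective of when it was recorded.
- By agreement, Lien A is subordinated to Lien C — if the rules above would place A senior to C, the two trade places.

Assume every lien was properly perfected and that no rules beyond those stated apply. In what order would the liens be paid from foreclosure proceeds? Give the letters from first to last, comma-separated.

Adjusting effective dates: B is treated as recorded 2023-05-21, the work-commencement date.
E is an ad valorem tax lien and takes priority over every other lien.
Among the remaining liens, by effective date: C (2022-05-10), D (2022-07-08), B (2023-05-21), A (2023-08-07).
A already ranks below C; the subordination has no effect.

E, C, D, B, A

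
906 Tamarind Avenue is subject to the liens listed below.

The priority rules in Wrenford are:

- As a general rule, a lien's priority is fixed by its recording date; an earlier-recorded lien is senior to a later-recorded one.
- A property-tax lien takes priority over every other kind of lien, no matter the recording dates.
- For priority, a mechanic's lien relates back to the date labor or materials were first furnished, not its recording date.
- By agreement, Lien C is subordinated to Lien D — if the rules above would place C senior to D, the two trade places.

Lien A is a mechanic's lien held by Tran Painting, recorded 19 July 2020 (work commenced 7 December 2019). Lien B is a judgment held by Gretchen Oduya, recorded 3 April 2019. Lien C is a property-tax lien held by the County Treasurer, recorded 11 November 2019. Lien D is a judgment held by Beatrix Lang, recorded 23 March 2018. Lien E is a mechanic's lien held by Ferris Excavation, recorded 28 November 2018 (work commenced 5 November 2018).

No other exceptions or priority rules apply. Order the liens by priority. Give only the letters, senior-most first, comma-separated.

D, C, E, B, A

Effective dates after the stated exceptions: A's effective date is 7 December 2019, when work began; E relates back to 5 November 2018 (work commenced).
As a property-tax lien, C is senior to every other lien.
Among the remaining liens, by effective date: D (23 March 2018), E (5 November 2018), B (3 April 2019), A (7 December 2019).
The subordination applies — C was senior to D — so C and D swap.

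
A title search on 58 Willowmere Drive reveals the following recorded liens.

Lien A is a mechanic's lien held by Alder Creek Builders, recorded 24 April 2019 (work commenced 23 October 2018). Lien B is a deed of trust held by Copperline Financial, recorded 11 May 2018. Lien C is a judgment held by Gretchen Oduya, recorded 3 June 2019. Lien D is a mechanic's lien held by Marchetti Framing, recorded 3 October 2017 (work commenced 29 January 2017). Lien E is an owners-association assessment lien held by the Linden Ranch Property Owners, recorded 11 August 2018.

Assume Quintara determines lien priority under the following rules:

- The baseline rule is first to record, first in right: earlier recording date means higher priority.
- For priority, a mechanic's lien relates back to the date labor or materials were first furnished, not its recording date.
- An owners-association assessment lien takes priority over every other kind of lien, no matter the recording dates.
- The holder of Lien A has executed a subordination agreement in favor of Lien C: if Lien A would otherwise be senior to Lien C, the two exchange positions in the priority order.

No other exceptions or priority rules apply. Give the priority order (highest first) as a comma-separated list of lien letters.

E, D, B, C, A

First, effective dates: A is treated as recorded 23 October 2018, the work-commencement date; D is treated as recorded 29 January 2017, the work-commencement date.
E is an owners-association assessment lien, so it outranks all other liens regardless of date.
Ordering the rest by effective date: D (29 January 2017), B (11 May 2018), A (23 October 2018), C (3 June 2019).
The subordination applies — A was senior to C — so A and C swap.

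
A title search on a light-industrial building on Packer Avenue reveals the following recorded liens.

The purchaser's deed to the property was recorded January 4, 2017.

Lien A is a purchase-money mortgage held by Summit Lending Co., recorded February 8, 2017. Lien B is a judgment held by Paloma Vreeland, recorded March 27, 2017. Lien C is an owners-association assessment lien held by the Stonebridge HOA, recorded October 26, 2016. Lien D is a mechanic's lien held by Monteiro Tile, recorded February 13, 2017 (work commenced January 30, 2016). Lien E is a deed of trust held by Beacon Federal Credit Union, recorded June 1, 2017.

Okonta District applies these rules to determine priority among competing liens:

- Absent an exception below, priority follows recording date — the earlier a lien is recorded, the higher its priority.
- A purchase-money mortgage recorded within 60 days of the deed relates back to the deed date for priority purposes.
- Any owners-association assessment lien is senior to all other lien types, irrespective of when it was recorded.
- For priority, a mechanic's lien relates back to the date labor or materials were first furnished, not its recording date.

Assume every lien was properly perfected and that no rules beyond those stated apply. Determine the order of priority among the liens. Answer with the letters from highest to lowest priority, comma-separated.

First, effective dates: A's effective date is the deed date, January 4, 2017; D is treated as recorded January 30, 2016, the work-commencement date.
C, as an owners-association assessment lien, has superpriority and ranks first.
Among the remaining liens, by effective date: D (January 30, 2016), A (January 4, 2017), B (March 27, 2017), E (June 1, 2017).

C, D, A, B, E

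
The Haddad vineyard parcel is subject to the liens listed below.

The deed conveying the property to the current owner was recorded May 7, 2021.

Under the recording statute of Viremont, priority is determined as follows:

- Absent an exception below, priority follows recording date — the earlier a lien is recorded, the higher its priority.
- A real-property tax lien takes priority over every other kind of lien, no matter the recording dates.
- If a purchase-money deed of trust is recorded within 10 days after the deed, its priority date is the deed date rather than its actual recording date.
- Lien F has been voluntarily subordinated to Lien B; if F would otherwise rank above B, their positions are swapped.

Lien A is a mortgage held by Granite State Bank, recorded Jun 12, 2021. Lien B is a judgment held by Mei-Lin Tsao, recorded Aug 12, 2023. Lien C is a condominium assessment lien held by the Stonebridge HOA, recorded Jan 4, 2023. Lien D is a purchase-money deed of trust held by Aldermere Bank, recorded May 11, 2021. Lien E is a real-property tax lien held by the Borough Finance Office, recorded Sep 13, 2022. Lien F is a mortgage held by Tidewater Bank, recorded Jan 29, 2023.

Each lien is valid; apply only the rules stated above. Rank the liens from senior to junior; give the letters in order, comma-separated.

Adjusting effective dates: D's effective date is the deed date, May 7, 2021.
E, as a real-property tax lien, has superpriority and ranks first.
Among the remaining liens, by effective date: D (May 7, 2021), A (Jun 12, 2021), C (Jan 4, 2023), F (Jan 29, 2023), B (Aug 12, 2023).
Because F would otherwise rank above B, the subordination swaps them.

E, D, A, C, B, F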